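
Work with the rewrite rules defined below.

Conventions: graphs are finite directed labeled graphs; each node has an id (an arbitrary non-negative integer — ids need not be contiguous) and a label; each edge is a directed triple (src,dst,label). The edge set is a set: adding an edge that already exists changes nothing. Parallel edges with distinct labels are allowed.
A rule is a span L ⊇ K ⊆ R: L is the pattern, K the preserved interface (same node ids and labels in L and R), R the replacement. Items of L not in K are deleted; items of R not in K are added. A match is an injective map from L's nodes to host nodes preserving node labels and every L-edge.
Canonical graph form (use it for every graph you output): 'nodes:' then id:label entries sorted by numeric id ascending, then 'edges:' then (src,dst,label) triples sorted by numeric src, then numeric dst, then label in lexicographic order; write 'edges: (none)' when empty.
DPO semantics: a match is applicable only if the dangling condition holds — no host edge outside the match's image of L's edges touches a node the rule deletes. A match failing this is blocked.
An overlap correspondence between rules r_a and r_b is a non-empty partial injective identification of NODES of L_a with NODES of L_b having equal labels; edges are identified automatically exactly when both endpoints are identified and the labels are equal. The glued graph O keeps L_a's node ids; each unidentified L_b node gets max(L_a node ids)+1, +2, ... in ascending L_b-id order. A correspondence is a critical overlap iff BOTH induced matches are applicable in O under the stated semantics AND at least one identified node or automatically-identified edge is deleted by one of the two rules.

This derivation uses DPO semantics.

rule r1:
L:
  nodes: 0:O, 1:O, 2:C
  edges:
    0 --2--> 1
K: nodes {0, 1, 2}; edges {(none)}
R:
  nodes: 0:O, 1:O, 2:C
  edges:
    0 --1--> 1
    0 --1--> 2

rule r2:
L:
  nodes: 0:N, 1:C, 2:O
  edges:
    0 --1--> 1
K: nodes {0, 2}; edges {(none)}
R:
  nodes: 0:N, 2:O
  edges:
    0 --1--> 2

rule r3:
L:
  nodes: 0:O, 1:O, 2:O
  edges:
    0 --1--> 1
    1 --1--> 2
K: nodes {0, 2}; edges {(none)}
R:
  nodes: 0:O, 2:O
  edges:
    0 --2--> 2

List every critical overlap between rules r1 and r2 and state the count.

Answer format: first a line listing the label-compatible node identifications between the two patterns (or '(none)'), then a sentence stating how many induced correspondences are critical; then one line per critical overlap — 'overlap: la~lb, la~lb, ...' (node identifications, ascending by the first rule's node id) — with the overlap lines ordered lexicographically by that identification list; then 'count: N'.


label-compatible node identifications between L(r1) and L(r2): 0~2, 1~2, 2~1
3 of the induced correspondences are critical overlaps of r1 and r2.
overlap: 0~2, 2~1
overlap: 1~2, 2~1
overlap: 2~1
count: 3


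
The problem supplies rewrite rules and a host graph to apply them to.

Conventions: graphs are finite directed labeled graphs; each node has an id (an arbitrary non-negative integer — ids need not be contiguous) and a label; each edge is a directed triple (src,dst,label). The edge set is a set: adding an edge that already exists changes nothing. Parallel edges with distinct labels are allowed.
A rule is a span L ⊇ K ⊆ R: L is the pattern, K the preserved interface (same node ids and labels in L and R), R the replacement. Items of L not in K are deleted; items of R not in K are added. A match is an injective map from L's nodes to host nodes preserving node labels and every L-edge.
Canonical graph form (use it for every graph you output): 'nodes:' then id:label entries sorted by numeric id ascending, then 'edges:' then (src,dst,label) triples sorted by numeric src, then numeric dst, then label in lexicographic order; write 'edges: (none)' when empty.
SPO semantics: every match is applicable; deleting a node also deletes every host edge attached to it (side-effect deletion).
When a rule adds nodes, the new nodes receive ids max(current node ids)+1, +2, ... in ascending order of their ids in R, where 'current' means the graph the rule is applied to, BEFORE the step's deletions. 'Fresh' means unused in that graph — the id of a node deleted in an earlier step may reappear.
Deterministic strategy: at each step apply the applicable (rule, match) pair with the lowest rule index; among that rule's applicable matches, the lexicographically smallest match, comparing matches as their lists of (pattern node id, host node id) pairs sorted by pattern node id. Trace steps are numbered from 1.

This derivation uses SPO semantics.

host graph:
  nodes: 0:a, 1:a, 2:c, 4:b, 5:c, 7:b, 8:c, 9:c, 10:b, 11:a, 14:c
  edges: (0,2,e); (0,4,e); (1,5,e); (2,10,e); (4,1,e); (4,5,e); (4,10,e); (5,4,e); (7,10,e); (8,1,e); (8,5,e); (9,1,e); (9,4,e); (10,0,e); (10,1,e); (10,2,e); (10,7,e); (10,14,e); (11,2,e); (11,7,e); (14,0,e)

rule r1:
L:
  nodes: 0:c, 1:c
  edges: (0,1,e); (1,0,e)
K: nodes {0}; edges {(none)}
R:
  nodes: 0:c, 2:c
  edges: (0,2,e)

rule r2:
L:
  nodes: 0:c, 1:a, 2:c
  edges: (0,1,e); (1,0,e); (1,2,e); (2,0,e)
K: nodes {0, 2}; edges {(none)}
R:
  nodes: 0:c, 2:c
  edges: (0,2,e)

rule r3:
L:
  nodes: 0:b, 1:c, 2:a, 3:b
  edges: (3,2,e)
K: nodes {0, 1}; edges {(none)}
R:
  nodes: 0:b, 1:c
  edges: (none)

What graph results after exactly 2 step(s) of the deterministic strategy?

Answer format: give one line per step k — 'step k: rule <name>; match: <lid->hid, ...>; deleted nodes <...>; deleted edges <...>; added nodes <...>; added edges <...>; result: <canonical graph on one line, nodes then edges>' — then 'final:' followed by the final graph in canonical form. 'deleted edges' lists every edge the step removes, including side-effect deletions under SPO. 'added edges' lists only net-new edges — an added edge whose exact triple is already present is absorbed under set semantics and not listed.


step 1: rule r3; match: 0->4, 1->2, 2->0, 3->10; deleted nodes 0, 10; deleted edges (0,2,e); (0,4,e); (2,10,e); (4,10,e); (7,10,e); (10,0,e); (10,1,e); (10,2,e); (10,7,e); (10,14,e); (14,0,e); added nodes (none); added edges (none); result: nodes: 1:a, 2:c, 4:b, 5:c, 7:b, 8:c, 9:c, 11:a, 14:c edges: (1,5,e); (4,1,e); (4,5,e); (5,4,e); (8,1,e); (8,5,e); (9,1,e); (9,4,e); (11,2,e); (11,7,e)
step 2: rule r3; match: 0->7, 1->2, 2->1, 3->4; deleted nodes 1, 4; deleted edges (1,5,e); (4,1,e); (4,5,e); (5,4,e); (8,1,e); (9,1,e); (9,4,e); added nodes (none); added edges (none); result: nodes: 2:c, 5:c, 7:b, 8:c, 9:c, 11:a, 14:c edges: (8,5,e); (11,2,e); (11,7,e)
final:
nodes: 2:c, 5:c, 7:b, 8:c, 9:c, 11:a, 14:c
edges: (8,5,e); (11,2,e); (11,7,e)


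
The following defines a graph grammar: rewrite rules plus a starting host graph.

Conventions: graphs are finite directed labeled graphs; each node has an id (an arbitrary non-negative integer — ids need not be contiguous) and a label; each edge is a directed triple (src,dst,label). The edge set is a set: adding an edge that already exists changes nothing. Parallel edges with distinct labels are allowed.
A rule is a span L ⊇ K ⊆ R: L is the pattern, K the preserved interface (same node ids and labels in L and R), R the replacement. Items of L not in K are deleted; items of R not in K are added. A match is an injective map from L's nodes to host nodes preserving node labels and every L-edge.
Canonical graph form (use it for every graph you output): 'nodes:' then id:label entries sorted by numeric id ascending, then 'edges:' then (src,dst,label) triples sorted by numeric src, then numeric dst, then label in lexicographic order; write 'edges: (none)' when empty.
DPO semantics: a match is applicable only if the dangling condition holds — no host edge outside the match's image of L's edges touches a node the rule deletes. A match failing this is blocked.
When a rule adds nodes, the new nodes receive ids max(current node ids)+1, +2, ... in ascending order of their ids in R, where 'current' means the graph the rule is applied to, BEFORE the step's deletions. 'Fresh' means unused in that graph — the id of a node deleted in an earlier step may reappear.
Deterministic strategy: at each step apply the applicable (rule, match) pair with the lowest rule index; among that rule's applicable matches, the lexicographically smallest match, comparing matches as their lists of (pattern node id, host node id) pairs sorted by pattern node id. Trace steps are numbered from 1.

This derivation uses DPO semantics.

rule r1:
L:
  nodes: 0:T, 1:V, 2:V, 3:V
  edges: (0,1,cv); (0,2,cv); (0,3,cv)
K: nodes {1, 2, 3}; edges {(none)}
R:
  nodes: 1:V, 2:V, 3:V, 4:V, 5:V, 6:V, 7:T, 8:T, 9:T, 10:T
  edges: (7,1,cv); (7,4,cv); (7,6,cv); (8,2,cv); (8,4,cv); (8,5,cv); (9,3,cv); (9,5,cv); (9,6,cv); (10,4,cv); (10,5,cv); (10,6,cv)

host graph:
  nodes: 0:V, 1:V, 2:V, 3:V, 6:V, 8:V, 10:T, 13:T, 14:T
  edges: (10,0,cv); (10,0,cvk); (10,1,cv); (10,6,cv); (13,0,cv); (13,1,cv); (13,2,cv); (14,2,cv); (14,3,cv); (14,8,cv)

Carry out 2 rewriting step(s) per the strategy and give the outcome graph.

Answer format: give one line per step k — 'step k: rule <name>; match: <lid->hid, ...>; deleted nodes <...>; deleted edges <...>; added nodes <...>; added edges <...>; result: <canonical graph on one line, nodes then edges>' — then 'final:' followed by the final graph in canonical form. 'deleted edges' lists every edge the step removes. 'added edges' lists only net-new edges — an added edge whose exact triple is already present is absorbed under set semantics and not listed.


step 1: rule r1; match: 0->13, 1->0, 2->1, 3->2; deleted nodes 13; deleted edges (13,0,cv); (13,1,cv); (13,2,cv); added nodes 15, 16, 17, 18, 19, 20, 21; added edges (18,0,cv); (18,15,cv); (18,17,cv); (19,1,cv); (19,15,cv); (19,16,cv); (20,2,cv); (20,16,cv); (20,17,cv); (21,15,cv); (21,16,cv); (21,17,cv); result: nodes: 0:V, 1:V, 2:V, 3:V, 6:V, 8:V, 10:T, 14:T, 15:V, 16:V, 17:V, 18:T, 19:T, 20:T, 21:T edges: (10,0,cv); (10,0,cvk); (10,1,cv); (10,6,cv); (14,2,cv); (14,3,cv); (14,8,cv); (18,0,cv); (18,15,cv); (18,17,cv); (19,1,cv); (19,15,cv); (19,16,cv); (20,2,cv); (20,16,cv); (20,17,cv); (21,15,cv); (21,16,cv); (21,17,cv)
step 2: rule r1; match: 0->14, 1->2, 2->3, 3->8; deleted nodes 14; deleted edges (14,2,cv); (14,3,cv); (14,8,cv); added nodes 22, 23, 24, 25, 26, 27, 28; added edges (25,2,cv); (25,22,cv); (25,24,cv); (26,3,cv); (26,22,cv); (26,23,cv); (27,8,cv); (27,23,cv); (27,24,cv); (28,22,cv); (28,23,cv); (28,24,cv); result: nodes: 0:V, 1:V, 2:V, 3:V, 6:V, 8:V, 10:T, 15:V, 16:V, 17:V, 18:T, 19:T, 20:T, 21:T, 22:V, 23:V, 24:V, 25:T, 26:T, 27:T, 28:T edges: (10,0,cv); (10,0,cvk); (10,1,cv); (10,6,cv); (18,0,cv); (18,15,cv); (18,17,cv); (19,1,cv); (19,15,cv); (19,16,cv); (20,2,cv); (20,16,cv); (20,17,cv); (21,15,cv); (21,16,cv); (21,17,cv); (25,2,cv); (25,22,cv); (25,24,cv); (26,3,cv); (26,22,cv); (26,23,cv); (27,8,cv); (27,23,cv); (27,24,cv); (28,22,cv); (28,23,cv); (28,24,cv)
final:
nodes: 0:V, 1:V, 2:V, 3:V, 6:V, 8:V, 10:T, 15:V, 16:V, 17:V, 18:T, 19:T, 20:T, 21:T, 22:V, 23:V, 24:V, 25:T, 26:T, 27:T, 28:T
edges: (10,0,cv); (10,0,cvk); (10,1,cv); (10,6,cv); (18,0,cv); (18,15,cv); (18,17,cv); (19,1,cv); (19,15,cv); (19,16,cv); (20,2,cv); (20,16,cv); (20,17,cv); (21,15,cv); (21,16,cv); (21,17,cv); (25,2,cv); (25,22,cv); (25,24,cv); (26,3,cv); (26,22,cv); (26,23,cv); (27,8,cv); (27,23,cv); (27,24,cv); (28,22,cv); (28,23,cv); (28,24,cv)


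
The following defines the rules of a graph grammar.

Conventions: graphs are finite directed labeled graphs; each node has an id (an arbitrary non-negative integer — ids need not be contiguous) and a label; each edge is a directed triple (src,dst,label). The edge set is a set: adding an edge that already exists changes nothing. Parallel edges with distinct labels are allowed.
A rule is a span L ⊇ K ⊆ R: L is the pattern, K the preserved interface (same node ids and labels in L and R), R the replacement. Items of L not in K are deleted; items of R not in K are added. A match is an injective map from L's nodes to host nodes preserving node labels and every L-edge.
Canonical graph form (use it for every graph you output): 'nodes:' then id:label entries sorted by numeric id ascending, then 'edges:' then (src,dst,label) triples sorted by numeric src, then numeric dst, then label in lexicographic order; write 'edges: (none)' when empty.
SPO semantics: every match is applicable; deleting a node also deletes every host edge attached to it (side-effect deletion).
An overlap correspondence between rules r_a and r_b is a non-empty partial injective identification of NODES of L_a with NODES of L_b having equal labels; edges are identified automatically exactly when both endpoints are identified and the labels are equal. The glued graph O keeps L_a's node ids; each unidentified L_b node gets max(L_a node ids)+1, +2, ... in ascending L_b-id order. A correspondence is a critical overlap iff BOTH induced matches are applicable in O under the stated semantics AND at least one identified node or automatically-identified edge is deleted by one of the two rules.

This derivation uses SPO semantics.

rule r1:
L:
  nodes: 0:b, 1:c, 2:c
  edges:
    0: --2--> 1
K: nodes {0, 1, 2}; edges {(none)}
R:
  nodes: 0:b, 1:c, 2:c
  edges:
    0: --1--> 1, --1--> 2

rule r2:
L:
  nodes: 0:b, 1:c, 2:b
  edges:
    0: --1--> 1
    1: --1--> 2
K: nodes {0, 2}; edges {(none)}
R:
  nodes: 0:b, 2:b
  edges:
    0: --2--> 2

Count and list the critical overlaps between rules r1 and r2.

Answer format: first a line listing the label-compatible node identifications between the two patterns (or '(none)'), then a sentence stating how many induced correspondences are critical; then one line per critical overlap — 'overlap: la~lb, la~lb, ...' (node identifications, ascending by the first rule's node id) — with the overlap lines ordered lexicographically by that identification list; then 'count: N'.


label-compatible node identifications between L(r1) and L(r2): 0~0, 0~2, 1~1, 2~1
6 of the induced correspondences are critical overlaps of r1 and r2.
overlap: 0~0, 1~1
overlap: 0~0, 2~1
overlap: 0~2, 1~1
overlap: 0~2, 2~1
overlap: 1~1
overlap: 2~1
count: 6


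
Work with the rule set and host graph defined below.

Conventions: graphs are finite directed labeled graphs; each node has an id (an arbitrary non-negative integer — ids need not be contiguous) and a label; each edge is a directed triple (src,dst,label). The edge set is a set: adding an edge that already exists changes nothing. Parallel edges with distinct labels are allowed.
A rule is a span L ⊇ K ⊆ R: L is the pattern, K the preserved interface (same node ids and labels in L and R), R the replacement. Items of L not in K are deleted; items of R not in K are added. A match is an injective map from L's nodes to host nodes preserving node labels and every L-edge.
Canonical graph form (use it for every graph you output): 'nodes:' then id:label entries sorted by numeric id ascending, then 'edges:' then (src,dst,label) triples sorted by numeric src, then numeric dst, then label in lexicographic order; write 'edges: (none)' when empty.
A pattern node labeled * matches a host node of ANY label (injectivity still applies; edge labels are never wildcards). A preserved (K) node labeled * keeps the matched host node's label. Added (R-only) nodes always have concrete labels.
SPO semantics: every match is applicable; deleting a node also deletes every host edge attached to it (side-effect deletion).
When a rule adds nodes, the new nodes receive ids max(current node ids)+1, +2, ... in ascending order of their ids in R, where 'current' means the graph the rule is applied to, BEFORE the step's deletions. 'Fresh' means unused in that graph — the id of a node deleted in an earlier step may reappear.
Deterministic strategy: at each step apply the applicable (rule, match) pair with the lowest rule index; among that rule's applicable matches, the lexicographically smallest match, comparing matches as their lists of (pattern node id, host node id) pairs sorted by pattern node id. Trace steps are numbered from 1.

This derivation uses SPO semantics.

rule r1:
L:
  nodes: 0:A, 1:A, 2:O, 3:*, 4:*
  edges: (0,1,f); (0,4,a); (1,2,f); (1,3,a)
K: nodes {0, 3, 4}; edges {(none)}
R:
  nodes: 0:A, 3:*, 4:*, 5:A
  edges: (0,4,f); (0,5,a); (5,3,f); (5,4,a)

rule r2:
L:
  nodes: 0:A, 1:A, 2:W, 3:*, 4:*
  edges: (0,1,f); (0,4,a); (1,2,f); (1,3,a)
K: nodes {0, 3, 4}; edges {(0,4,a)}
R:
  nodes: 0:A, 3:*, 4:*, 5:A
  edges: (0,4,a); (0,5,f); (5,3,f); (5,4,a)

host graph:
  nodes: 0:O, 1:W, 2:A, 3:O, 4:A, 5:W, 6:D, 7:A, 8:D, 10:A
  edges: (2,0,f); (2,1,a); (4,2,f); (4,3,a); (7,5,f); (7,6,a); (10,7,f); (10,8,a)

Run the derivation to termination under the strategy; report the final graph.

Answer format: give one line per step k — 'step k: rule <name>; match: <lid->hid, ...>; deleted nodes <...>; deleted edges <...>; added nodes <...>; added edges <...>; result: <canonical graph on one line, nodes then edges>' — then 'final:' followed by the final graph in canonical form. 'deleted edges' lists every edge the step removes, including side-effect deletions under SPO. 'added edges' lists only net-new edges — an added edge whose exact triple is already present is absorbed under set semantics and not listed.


step 1: rule r1; match: 0->4, 1->2, 2->0, 3->1, 4->3; deleted nodes 0, 2; deleted edges (2,0,f); (2,1,a); (4,2,f); (4,3,a); added nodes 11; added edges (4,3,f); (4,11,a); (11,1,f); (11,3,a); result: nodes: 1:W, 3:O, 4:A, 5:W, 6:D, 7:A, 8:D, 10:A, 11:A edges: (4,3,f); (4,11,a); (7,5,f); (7,6,a); (10,7,f); (10,8,a); (11,1,f); (11,3,a)
step 2: rule r2; match: 0->10, 1->7, 2->5, 3->6, 4->8; deleted nodes 5, 7; deleted edges (7,5,f); (7,6,a); (10,7,f); added nodes 12; added edges (10,12,f); (12,6,f); (12,8,a); result: nodes: 1:W, 3:O, 4:A, 6:D, 8:D, 10:A, 11:A, 12:A edges: (4,3,f); (4,11,a); (10,8,a); (10,12,f); (11,1,f); (11,3,a); (12,6,f); (12,8,a)
final:
nodes: 1:W, 3:O, 4:A, 6:D, 8:D, 10:A, 11:A, 12:A
edges: (4,3,f); (4,11,a); (10,8,a); (10,12,f); (11,1,f); (11,3,a); (12,6,f); (12,8,a)


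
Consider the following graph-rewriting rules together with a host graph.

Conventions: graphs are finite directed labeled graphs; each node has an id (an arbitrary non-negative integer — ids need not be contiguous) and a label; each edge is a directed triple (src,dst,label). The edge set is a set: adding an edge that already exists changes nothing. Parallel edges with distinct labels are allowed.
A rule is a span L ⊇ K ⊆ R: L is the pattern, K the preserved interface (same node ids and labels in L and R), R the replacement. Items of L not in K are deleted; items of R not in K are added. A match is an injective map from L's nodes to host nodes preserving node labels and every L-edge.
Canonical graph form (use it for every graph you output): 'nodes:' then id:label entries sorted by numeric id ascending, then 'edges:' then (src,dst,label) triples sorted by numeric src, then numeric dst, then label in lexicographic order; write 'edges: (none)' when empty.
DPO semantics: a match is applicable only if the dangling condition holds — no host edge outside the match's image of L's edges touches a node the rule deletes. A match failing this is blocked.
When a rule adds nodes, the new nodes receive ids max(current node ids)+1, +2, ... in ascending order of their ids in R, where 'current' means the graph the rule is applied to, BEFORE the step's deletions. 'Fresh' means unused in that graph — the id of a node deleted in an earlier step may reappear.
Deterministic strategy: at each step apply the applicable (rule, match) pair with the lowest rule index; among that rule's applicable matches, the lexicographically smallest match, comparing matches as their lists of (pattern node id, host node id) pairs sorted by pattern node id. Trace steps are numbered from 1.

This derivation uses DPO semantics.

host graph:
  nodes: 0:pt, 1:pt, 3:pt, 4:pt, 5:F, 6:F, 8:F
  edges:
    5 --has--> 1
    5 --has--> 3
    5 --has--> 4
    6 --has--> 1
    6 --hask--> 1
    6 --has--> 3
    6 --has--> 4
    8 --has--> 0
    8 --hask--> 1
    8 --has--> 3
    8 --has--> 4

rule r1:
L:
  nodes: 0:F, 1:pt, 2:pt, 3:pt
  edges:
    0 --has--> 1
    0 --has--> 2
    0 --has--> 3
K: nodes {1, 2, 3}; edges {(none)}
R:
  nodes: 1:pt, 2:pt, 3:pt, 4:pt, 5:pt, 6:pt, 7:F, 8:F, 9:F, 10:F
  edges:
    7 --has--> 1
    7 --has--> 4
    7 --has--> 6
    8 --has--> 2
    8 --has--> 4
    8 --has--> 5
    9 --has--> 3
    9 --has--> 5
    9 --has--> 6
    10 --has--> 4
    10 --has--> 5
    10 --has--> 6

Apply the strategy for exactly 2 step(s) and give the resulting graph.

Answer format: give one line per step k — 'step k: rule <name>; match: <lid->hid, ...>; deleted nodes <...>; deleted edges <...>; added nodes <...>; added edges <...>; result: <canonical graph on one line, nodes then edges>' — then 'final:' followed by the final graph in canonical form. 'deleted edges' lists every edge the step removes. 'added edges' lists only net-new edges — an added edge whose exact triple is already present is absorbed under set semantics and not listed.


step 1: rule r1; match: 0->5, 1->1, 2->3, 3->4; deleted nodes 5; deleted edges (5,1,has); (5,3,has); (5,4,has); added nodes 9, 10, 11, 12, 13, 14, 15; added edges (12,1,has); (12,9,has); (12,11,has); (13,3,has); (13,9,has); (13,10,has); (14,4,has); (14,10,has); (14,11,has); (15,9,has); (15,10,has); (15,11,has); result: nodes: 0:pt, 1:pt, 3:pt, 4:pt, 6:F, 8:F, 9:pt, 10:pt, 11:pt, 12:F, 13:F, 14:F, 15:F edges: (6,1,has); (6,1,hask); (6,3,has); (6,4,has); (8,0,has); (8,1,hask); (8,3,has); (8,4,has); (12,1,has); (12,9,has); (12,11,has); (13,3,has); (13,9,has); (13,10,has); (14,4,has); (14,10,has); (14,11,has); (15,9,has); (15,10,has); (15,11,has)
step 2: rule r1; match: 0->12, 1->1, 2->9, 3->11; deleted nodes 12; deleted edges (12,1,has); (12,9,has); (12,11,has); added nodes 16, 17, 18, 19, 20, 21, 22; added edges (19,1,has); (19,16,has); (19,18,has); (20,9,has); (20,16,has); (20,17,has); (21,11,has); (21,17,has); (21,18,has); (22,16,has); (22,17,has); (22,18,has); result: nodes: 0:pt, 1:pt, 3:pt, 4:pt, 6:F, 8:F, 9:pt, 10:pt, 11:pt, 13:F, 14:F, 15:F, 16:pt, 17:pt, 18:pt, 19:F, 20:F, 21:F, 22:F edges: (6,1,has); (6,1,hask); (6,3,has); (6,4,has); (8,0,has); (8,1,hask); (8,3,has); (8,4,has); (13,3,has); (13,9,has); (13,10,has); (14,4,has); (14,10,has); (14,11,has); (15,9,has); (15,10,has); (15,11,has); (19,1,has); (19,16,has); (19,18,has); (20,9,has); (20,16,has); (20,17,has); (21,11,has); (21,17,has); (21,18,has); (22,16,has); (22,17,has); (22,18,has)
final:
nodes: 0:pt, 1:pt, 3:pt, 4:pt, 6:F, 8:F, 9:pt, 10:pt, 11:pt, 13:F, 14:F, 15:F, 16:pt, 17:pt, 18:pt, 19:F, 20:F, 21:F, 22:F
edges: (6,1,has); (6,1,hask); (6,3,has); (6,4,has); (8,0,has); (8,1,hask); (8,3,has); (8,4,has); (13,3,has); (13,9,has); (13,10,has); (14,4,has); (14,10,has); (14,11,has); (15,9,has); (15,10,has); (15,11,has); (19,1,has); (19,16,has); (19,18,has); (20,9,has); (20,16,has); (20,17,has); (21,11,has); (21,17,has); (21,18,has); (22,16,has); (22,17,has); (22,18,has)


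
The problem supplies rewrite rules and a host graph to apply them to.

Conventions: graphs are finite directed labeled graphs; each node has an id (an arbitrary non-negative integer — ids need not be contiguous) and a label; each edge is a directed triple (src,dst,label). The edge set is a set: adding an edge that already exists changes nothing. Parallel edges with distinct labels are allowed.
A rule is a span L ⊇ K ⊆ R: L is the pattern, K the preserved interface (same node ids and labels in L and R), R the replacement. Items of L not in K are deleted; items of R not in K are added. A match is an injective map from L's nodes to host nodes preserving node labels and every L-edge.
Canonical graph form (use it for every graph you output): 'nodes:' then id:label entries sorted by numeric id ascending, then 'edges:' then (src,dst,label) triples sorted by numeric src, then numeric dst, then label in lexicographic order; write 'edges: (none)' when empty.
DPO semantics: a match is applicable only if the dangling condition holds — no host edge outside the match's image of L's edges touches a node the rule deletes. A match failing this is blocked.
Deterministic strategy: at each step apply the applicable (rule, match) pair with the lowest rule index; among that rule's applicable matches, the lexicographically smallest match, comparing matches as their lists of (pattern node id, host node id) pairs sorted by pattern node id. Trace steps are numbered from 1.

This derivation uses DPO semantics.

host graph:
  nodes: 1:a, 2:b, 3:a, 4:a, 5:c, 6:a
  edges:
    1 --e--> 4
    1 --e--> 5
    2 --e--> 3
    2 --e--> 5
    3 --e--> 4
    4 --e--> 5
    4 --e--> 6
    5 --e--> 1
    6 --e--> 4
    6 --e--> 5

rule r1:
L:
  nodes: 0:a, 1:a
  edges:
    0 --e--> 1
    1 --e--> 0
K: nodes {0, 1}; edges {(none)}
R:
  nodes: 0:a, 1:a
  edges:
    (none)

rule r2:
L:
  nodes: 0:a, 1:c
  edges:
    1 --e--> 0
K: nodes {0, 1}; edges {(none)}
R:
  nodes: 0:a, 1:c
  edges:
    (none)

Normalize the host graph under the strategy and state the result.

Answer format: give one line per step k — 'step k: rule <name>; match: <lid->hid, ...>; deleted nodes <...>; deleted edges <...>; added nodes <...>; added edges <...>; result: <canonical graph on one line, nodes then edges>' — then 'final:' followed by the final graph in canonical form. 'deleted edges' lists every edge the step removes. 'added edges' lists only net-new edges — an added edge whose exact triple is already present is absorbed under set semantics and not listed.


step 1: rule r1; match: 0->4, 1->6; deleted nodes (none); deleted edges (4,6,e); (6,4,e); added nodes (none); added edges (none); result: nodes: 1:a, 2:b, 3:a, 4:a, 5:c, 6:a edges: (1,4,e); (1,5,e); (2,3,e); (2,5,e); (3,4,e); (4,5,e); (5,1,e); (6,5,e)
step 2: rule r2; match: 0->1, 1->5; deleted nodes (none); deleted edges (5,1,e); added nodes (none); added edges (none); result: nodes: 1:a, 2:b, 3:a, 4:a, 5:c, 6:a edges: (1,4,e); (1,5,e); (2,3,e); (2,5,e); (3,4,e); (4,5,e); (6,5,e)
final:
nodes: 1:a, 2:b, 3:a, 4:a, 5:c, 6:a
edges: (1,4,e); (1,5,e); (2,3,e); (2,5,e); (3,4,e); (4,5,e); (6,5,e)


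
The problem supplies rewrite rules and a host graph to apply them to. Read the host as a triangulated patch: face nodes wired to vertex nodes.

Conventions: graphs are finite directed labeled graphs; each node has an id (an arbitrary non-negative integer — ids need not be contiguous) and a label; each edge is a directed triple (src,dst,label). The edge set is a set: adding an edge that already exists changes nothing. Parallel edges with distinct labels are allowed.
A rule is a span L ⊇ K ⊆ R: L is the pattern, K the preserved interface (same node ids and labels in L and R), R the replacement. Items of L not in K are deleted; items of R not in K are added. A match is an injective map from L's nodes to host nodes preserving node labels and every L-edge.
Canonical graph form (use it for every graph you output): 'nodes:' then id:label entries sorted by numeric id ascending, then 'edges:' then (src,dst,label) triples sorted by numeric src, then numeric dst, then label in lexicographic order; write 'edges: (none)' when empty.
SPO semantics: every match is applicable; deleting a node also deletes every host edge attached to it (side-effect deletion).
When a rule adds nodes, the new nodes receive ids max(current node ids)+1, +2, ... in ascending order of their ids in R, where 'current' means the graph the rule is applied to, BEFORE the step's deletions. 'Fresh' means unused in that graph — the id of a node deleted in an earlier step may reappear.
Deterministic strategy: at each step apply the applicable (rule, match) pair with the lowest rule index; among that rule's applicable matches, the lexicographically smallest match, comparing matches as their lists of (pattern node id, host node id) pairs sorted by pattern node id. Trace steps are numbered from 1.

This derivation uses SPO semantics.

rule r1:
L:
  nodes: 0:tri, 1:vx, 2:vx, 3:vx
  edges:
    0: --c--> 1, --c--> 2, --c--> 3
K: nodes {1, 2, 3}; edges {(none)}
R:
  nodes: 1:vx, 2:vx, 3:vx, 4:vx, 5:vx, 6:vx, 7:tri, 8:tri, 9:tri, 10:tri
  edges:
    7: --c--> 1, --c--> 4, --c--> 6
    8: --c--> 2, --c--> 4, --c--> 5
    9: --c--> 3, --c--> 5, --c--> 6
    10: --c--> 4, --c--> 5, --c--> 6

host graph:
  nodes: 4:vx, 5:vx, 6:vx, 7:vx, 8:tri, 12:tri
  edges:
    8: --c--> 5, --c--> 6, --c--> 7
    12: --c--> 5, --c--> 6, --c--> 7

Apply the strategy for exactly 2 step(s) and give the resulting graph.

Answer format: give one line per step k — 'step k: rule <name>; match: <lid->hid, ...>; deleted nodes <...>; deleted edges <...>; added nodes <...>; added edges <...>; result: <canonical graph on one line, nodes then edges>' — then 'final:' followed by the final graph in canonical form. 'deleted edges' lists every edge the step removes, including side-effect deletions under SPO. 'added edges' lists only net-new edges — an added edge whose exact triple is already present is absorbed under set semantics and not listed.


step 1: rule r1; match: 0->8, 1->5, 2->6, 3->7; deleted nodes 8; deleted edges (8,5,c); (8,6,c); (8,7,c); added nodes 13, 14, 15, 16, 17, 18, 19; added edges (16,5,c); (16,13,c); (16,15,c); (17,6,c); (17,13,c); (17,14,c); (18,7,c); (18,14,c); (18,15,c); (19,13,c); (19,14,c); (19,15,c); result: nodes: 4:vx, 5:vx, 6:vx, 7:vx, 12:tri, 13:vx, 14:vx, 15:vx, 16:tri, 17:tri, 18:tri, 19:tri edges: (12,5,c); (12,6,c); (12,7,c); (16,5,c); (16,13,c); (16,15,c); (17,6,c); (17,13,c); (17,14,c); (18,7,c); (18,14,c); (18,15,c); (19,13,c); (19,14,c); (19,15,c)
step 2: rule r1; match: 0->12, 1->5, 2->6, 3->7; deleted nodes 12; deleted edges (12,5,c); (12,6,c); (12,7,c); added nodes 20, 21, 22, 23, 24, 25, 26; added edges (23,5,c); (23,20,c); (23,22,c); (24,6,c); (24,20,c); (24,21,c); (25,7,c); (25,21,c); (25,22,c); (26,20,c); (26,21,c); (26,22,c); result: nodes: 4:vx, 5:vx, 6:vx, 7:vx, 13:vx, 14:vx, 15:vx, 16:tri, 17:tri, 18:tri, 19:tri, 20:vx, 21:vx, 22:vx, 23:tri, 24:tri, 25:tri, 26:tri edges: (16,5,c); (16,13,c); (16,15,c); (17,6,c); (17,13,c); (17,14,c); (18,7,c); (18,14,c); (18,15,c); (19,13,c); (19,14,c); (19,15,c); (23,5,c); (23,20,c); (23,22,c); (24,6,c); (24,20,c); (24,21,c); (25,7,c); (25,21,c); (25,22,c); (26,20,c); (26,21,c); (26,22,c)
final:
nodes: 4:vx, 5:vx, 6:vx, 7:vx, 13:vx, 14:vx, 15:vx, 16:tri, 17:tri, 18:tri, 19:tri, 20:vx, 21:vx, 22:vx, 23:tri, 24:tri, 25:tri, 26:tri
edges: (16,5,c); (16,13,c); (16,15,c); (17,6,c); (17,13,c); (17,14,c); (18,7,c); (18,14,c); (18,15,c); (19,13,c); (19,14,c); (19,15,c); (23,5,c); (23,20,c); (23,22,c); (24,6,c); (24,20,c); (24,21,c); (25,7,c); (25,21,c); (25,22,c); (26,20,c); (26,21,c); (26,22,c)


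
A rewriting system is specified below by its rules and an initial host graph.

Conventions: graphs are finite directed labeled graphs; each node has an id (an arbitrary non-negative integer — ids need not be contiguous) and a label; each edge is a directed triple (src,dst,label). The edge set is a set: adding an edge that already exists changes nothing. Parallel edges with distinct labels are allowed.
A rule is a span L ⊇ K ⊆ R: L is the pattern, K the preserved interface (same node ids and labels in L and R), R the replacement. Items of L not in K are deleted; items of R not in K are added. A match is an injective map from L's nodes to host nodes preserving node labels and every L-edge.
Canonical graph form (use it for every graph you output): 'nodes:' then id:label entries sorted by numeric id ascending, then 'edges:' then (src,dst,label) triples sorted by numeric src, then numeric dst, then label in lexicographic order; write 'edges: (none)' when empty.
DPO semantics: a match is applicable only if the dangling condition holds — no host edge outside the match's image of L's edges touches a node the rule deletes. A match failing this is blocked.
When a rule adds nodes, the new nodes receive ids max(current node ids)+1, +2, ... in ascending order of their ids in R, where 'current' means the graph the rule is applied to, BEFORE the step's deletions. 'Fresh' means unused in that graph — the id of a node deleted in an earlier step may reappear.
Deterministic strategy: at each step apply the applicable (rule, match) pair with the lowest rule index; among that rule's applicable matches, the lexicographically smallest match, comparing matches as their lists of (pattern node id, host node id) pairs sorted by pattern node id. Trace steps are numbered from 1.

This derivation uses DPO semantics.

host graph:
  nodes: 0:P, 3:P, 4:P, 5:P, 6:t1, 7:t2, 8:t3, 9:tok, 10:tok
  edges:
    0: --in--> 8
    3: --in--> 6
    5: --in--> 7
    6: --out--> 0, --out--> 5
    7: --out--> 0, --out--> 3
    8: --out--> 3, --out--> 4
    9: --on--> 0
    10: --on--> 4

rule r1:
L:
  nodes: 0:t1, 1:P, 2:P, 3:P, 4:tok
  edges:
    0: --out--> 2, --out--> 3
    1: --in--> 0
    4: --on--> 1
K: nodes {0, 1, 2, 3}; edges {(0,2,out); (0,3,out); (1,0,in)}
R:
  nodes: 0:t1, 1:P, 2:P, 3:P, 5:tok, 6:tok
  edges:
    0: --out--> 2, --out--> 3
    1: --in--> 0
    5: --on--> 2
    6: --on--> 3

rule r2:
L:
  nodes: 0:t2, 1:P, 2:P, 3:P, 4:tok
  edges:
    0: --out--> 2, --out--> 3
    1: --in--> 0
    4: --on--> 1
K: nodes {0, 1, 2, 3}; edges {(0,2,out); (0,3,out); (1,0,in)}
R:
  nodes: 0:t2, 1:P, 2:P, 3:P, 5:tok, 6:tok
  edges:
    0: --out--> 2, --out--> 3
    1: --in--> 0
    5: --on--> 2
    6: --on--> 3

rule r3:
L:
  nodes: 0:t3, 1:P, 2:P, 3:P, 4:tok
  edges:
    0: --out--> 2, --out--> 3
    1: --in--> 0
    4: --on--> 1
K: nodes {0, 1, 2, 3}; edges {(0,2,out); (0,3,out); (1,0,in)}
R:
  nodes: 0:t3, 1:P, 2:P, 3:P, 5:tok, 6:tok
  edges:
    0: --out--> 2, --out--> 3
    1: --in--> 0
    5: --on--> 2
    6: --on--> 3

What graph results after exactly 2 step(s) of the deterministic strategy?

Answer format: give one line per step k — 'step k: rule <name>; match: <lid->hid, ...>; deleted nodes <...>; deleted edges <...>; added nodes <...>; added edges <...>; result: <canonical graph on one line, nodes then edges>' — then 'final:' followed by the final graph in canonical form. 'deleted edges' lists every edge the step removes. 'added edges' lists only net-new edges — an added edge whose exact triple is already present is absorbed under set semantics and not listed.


step 1: rule r3; match: 0->8, 1->0, 2->3, 3->4, 4->9; deleted nodes 9; deleted edges (9,0,on); added nodes 11, 12; added edges (11,3,on); (12,4,on); result: nodes: 0:P, 3:P, 4:P, 5:P, 6:t1, 7:t2, 8:t3, 10:tok, 11:tok, 12:tok edges: (0,8,in); (3,6,in); (5,7,in); (6,0,out); (6,5,out); (7,0,out); (7,3,out); (8,3,out); (8,4,out); (10,4,on); (11,3,on); (12,4,on)
step 2: rule r1; match: 0->6, 1->3, 2->0, 3->5, 4->11; deleted nodes 11; deleted edges (11,3,on); added nodes 13, 14; added edges (13,0,on); (14,5,on); result: nodes: 0:P, 3:P, 4:P, 5:P, 6:t1, 7:t2, 8:t3, 10:tok, 12:tok, 13:tok, 14:tok edges: (0,8,in); (3,6,in); (5,7,in); (6,0,out); (6,5,out); (7,0,out); (7,3,out); (8,3,out); (8,4,out); (10,4,on); (12,4,on); (13,0,on); (14,5,on)
final:
nodes: 0:P, 3:P, 4:P, 5:P, 6:t1, 7:t2, 8:t3, 10:tok, 12:tok, 13:tok, 14:tok
edges: (0,8,in); (3,6,in); (5,7,in); (6,0,out); (6,5,out); (7,0,out); (7,3,out); (8,3,out); (8,4,out); (10,4,on); (12,4,on); (13,0,on); (14,5,on)


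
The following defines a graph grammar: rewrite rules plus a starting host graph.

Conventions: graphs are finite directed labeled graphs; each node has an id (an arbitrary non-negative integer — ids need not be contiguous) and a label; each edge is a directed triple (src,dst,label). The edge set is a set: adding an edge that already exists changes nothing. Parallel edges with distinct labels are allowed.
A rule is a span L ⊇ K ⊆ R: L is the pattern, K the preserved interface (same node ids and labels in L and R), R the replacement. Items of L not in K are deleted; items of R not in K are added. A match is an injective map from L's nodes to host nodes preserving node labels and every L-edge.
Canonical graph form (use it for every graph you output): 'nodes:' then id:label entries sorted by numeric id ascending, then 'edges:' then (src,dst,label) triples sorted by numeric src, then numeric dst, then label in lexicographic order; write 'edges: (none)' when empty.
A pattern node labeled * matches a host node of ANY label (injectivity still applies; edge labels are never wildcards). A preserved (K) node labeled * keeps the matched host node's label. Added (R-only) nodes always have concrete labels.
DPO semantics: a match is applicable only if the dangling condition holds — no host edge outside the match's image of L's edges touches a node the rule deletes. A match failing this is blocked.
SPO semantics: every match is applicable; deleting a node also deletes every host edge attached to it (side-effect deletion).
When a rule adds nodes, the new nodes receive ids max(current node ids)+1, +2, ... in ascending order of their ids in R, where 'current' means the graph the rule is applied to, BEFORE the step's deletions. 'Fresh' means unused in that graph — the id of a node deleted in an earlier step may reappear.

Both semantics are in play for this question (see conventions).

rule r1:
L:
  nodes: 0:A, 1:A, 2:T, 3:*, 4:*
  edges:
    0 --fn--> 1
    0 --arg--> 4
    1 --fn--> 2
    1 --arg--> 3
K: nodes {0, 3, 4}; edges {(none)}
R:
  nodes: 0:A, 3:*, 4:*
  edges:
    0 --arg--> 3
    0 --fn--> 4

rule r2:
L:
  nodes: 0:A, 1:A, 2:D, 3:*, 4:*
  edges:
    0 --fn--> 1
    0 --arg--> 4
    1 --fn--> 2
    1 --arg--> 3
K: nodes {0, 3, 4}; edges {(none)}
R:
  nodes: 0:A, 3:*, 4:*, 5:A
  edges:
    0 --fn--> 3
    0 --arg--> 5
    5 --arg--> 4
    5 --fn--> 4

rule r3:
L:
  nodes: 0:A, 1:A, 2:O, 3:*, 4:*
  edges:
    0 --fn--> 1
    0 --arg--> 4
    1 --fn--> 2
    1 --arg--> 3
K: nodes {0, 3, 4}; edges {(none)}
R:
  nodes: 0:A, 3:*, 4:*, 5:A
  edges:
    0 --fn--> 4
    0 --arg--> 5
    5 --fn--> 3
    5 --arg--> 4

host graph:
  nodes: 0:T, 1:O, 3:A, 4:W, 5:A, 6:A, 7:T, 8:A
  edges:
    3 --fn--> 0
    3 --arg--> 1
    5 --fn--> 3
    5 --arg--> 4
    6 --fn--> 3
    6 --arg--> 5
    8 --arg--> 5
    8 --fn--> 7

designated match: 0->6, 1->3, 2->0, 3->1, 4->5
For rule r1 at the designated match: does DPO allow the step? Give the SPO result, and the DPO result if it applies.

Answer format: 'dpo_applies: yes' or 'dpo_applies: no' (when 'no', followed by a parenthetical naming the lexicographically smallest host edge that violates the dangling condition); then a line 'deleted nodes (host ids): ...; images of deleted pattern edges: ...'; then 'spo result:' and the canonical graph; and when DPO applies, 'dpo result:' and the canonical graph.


dpo_applies: no
(the rule deletes node 3, which keeps host edge (5,3,fn) outside the match image — the dangling condition fails, DPO blocks; SPO proceeds and side-deletes such edges)
deleted nodes (host ids): 0, 3; images of deleted pattern edges: (3,0,fn); (3,1,arg); (6,3,fn); (6,5,arg)
spo result:
nodes: 1:O, 4:W, 5:A, 6:A, 7:T, 8:A
edges: (5,4,arg); (6,1,arg); (6,5,fn); (8,5,arg); (8,7,fn)


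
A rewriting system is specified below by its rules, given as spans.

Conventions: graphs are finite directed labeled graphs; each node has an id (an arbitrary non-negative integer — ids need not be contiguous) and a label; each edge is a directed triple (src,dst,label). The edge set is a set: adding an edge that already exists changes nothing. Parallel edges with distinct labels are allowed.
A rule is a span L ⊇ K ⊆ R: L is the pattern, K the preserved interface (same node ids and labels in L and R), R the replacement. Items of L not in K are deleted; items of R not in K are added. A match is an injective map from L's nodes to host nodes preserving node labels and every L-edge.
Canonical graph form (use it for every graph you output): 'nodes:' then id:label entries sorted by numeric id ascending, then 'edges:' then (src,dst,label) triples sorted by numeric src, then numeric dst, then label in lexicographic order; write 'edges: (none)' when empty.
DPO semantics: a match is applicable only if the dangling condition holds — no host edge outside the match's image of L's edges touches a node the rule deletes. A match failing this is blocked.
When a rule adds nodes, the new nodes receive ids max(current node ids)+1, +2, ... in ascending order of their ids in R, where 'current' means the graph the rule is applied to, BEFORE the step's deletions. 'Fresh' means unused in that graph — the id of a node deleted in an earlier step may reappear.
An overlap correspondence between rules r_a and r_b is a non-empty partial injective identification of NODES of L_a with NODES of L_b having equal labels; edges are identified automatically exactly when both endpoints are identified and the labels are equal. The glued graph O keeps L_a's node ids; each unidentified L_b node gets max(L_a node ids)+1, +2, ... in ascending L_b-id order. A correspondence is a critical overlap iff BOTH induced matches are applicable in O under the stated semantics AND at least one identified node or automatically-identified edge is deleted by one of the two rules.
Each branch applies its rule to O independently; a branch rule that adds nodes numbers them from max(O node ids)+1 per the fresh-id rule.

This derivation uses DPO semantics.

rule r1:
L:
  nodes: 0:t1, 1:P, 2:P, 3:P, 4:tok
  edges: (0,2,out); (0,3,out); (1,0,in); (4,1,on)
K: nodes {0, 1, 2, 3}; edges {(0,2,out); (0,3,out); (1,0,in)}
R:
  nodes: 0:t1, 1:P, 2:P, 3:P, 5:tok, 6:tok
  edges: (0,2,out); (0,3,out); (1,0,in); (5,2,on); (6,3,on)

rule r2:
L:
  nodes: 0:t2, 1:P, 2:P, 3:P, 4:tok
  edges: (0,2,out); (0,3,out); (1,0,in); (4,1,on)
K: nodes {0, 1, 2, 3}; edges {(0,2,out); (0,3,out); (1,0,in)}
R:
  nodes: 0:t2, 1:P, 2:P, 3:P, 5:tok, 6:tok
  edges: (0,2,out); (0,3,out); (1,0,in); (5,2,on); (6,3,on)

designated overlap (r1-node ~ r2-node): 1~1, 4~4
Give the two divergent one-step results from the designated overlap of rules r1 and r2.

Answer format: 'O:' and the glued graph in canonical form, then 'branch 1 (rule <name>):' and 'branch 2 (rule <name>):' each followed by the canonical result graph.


O:
nodes: 0:t1, 1:P, 2:P, 3:P, 4:tok, 5:t2, 6:P, 7:P
edges: (0,2,out); (0,3,out); (1,0,in); (1,5,in); (4,1,on); (5,6,out); (5,7,out)
branch 1 (rule r1):
nodes: 0:t1, 1:P, 2:P, 3:P, 5:t2, 6:P, 7:P, 8:tok, 9:tok
edges: (0,2,out); (0,3,out); (1,0,in); (1,5,in); (5,6,out); (5,7,out); (8,2,on); (9,3,on)
branch 2 (rule r2):
nodes: 0:t1, 1:P, 2:P, 3:P, 5:t2, 6:P, 7:P, 8:tok, 9:tok
edges: (0,2,out); (0,3,out); (1,0,in); (1,5,in); (5,6,out); (5,7,out); (8,6,on); (9,7,on)
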